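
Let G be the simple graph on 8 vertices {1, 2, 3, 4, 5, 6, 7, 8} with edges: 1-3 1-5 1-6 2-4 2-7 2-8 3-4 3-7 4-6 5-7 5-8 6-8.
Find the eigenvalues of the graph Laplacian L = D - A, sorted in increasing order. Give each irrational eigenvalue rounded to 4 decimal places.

Reading degrees in the order [1, 2, 3, 4, 5, 6, 7, 8] gives [3, 3, 3, 3, 3, 3, 3, 3]; set D = diag(3, 3, 3, 3, 3, 3, 3, 3) and form L = D - A. Since every row of L sums to 0, the all-ones vector is in the kernel and 0 is an eigenvalue. The single zero eigenvalue shows the graph is connected. The largest eigenvalue, 6, is at most the vertex count 8. By the matrix-tree theorem the graph has (1/8) * product of the nonzero eigenvalues = 384 spanning trees.

[0, 2, 2, 2, 4, 4, 4, 6]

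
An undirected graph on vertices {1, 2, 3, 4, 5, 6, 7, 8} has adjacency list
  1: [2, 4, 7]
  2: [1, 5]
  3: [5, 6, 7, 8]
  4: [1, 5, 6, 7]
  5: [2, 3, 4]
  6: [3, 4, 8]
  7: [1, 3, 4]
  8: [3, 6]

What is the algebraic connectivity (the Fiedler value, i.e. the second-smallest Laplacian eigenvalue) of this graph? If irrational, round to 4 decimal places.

With the vertex order [1, 2, 3, 4, 5, 6, 7, 8], the degrees are [3, 2, 4, 4, 3, 3, 3, 2], giving D = diag(3, 2, 4, 4, 3, 3, 3, 2) and L = D - A. The sorted Laplacian eigenvalues are [0, 0.9876, 2, 2.7567, 3.3663, 4, 4.8108, 6.0786]; the algebraic connectivity is the second entry, 0.9876. There is one zero in the spectrum, matching the 1 component.

0.9876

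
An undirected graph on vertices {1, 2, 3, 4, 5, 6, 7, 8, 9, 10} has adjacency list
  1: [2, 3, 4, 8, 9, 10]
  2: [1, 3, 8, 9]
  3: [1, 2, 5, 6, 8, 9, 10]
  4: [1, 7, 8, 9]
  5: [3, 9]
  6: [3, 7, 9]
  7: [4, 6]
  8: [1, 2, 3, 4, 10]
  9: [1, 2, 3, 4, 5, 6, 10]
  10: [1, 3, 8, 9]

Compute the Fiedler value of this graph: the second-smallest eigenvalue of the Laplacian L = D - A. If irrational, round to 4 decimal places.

With the vertex order [1, 2, 3, 4, 5, 6, 7, 8, 9, 10], the degrees are [6, 4, 7, 4, 2, 3, 2, 5, 7, 4], giving D = diag(6, 4, 7, 4, 2, 3, 2, 5, 7, 4) and L = D - A. The sorted Laplacian eigenvalues are [0, 1.3712, 1.9693, 3.0896, 4, 4.3378, 5.7874, 6.9610, 8.0502, 8.4335]; the algebraic connectivity is the second entry, 1.3712. There is one zero in the spectrum, matching the 1 component.

1.3712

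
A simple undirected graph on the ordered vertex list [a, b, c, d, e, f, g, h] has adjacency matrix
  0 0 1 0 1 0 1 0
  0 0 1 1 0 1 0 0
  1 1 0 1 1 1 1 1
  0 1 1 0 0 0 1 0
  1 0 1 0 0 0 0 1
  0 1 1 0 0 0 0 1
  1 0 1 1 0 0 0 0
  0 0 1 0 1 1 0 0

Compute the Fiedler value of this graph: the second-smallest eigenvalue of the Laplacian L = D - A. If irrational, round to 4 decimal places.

With the vertex order [a, b, c, d, e, f, g, h], the degrees are [3, 3, 7, 3, 3, 3, 3, 3], giving D = diag(3, 3, 7, 3, 3, 3, 3, 3) and L = D - A. The smallest Laplacian eigenvalue is always 0. The next one, lambda_2 = 1.7530, measures how hard the graph is to disconnect: larger values mean better connectivity. The largest eigenvalue, 8, is at most the vertex count 8. By the matrix-tree theorem the graph has (1/8) * product of the nonzero eigenvalues = 841 spanning trees.

1.7530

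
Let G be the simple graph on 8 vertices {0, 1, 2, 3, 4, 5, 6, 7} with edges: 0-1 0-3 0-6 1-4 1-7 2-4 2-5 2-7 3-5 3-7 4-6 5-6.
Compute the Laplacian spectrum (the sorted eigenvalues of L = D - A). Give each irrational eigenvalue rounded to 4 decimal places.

Each diagonal entry of L is the vertex degree and each off-diagonal entry is -1 where an edge is present, 0 otherwise; in the order [0, 1, 2, 3, 4, 5, 6, 7] the diagonal is [3, 3, 3, 3, 3, 3, 3, 3]. Diagonalising L (or applying a numerical eigensolver to the 8x8 matrix) gives the spectrum above. The eigenvalues sum to 24, which equals trace(L) = 2|E|. By the matrix-tree theorem the graph has (1/8) * product of the nonzero eigenvalues = 384 spanning trees.

[0, 2, 2, 2, 4, 4, 4, 6]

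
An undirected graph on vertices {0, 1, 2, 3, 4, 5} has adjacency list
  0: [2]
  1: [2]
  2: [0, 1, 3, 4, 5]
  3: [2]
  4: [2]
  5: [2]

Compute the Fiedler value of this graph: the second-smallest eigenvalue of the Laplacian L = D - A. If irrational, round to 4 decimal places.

With the vertex order [0, 1, 2, 3, 4, 5], the degrees are [1, 1, 5, 1, 1, 1], giving D = diag(1, 1, 5, 1, 1, 1) and L = D - A. The sorted Laplacian eigenvalues are [0, 1, 1, 1, 1, 6]; the algebraic connectivity is the second entry, 1. The eigenvalues sum to 10, which equals trace(L) = 2|E|.

1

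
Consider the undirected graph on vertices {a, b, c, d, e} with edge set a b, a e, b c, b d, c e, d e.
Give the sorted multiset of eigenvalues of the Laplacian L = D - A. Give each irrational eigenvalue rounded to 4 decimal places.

[0, 2, 2, 3, 5]

Reading degrees in the order [a, b, c, d, e] gives [2, 3, 2, 2, 3]; set D = diag(2, 3, 2, 2, 3) and form L = D - A. The multiplicity of 0 as a Laplacian eigenvalue equals the number of connected components. The single zero eigenvalue shows the graph is connected. The largest eigenvalue, 5, is at most the vertex count 5.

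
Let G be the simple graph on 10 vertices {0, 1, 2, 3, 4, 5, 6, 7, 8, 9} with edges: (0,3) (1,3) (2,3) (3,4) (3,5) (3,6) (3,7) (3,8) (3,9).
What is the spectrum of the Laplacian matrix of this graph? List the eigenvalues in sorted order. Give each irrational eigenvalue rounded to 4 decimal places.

Each diagonal entry of L is the vertex degree and each off-diagonal entry is -1 where an edge is present, 0 otherwise; in the order [0, 1, 2, 3, 4, 5, 6, 7, 8, 9] the diagonal is [1, 1, 1, 9, 1, 1, 1, 1, 1, 1]. Since every row of L sums to 0, the all-ones vector is in the kernel and 0 is an eigenvalue. The single zero eigenvalue shows the graph is connected. The eigenvalues sum to 18, which equals trace(L) = 2|E|.

[0, 1, 1, 1, 1, 1, 1, 1, 1, 10]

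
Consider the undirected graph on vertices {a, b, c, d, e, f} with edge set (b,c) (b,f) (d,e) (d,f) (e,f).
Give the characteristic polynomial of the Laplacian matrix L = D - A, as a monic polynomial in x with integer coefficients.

Reading degrees in the order [a, b, c, d, e, f] gives [0, 2, 1, 2, 2, 3]; set D = diag(0, 2, 1, 2, 2, 3) and form L = D - A. Computing det(xI - L) by cofactor expansion (or equivalently via sum-over-permutations) gives x^6 - 10x^5 + 34x^4 - 44x^3 + 15x^2. The coefficient of x^5 equals -trace(L) = -10, matching the sum of degrees. There are 2 zeros in the spectrum, matching the 2 components. The largest eigenvalue, 4.1701, is at most the vertex count 6.

x^6 - 10x^5 + 34x^4 - 44x^3 + 15x^2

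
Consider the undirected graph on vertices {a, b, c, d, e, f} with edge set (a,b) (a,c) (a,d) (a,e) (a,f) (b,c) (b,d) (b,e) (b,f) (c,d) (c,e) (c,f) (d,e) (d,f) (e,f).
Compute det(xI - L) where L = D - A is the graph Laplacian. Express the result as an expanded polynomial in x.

Reading degrees in the order [a, b, c, d, e, f] gives [5, 5, 5, 5, 5, 5]; set D = diag(5, 5, 5, 5, 5, 5) and form L = D - A. Computing det(xI - L) by cofactor expansion (or equivalently via sum-over-permutations) gives x^6 - 30x^5 + 360x^4 - 2160x^3 + 6480x^2 - 7776x. The constant term is 0 because L is singular (the all-ones vector lies in its kernel). There is one zero in the spectrum, matching the 1 component.

x^6 - 30x^5 + 360x^4 - 2160x^3 + 6480x^2 - 7776x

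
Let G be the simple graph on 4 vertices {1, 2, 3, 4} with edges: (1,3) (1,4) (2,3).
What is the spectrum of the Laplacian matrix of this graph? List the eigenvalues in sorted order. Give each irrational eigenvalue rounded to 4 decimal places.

[0, 0.5858, 2, 3.4142]

With the vertex order [1, 2, 3, 4], the degrees are [2, 1, 2, 1], giving D = diag(2, 1, 2, 1) and L = D - A. The multiplicity of 0 as a Laplacian eigenvalue equals the number of connected components. The largest eigenvalue, 3.4142, is at most the vertex count 4.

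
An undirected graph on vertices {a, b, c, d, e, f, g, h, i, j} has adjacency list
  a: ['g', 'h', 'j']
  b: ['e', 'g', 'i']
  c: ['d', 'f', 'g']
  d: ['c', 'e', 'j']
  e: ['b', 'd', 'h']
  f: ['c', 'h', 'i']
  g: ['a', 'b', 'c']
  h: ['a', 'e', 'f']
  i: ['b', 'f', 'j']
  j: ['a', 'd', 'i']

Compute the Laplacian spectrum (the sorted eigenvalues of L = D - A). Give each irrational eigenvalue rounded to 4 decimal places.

Reading degrees in the order [a, b, c, d, e, f, g, h, i, j] gives [3, 3, 3, 3, 3, 3, 3, 3, 3, 3]; set D = diag(3, 3, 3, 3, 3, 3, 3, 3, 3, 3) and form L = D - A. Diagonalising L (or applying a numerical eigensolver to the 10x10 matrix) gives the spectrum above. The single zero eigenvalue shows the graph is connected. The largest eigenvalue, 5, is at most the vertex count 10. The eigenvalues sum to 30, which equals trace(L) = 2|E|.

[0, 2, 2, 2, 2, 2, 5, 5, 5, 5]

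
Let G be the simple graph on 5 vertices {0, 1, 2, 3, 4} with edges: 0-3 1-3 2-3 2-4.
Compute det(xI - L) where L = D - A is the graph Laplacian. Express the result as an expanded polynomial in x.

x^5 - 8x^4 + 20x^3 - 18x^2 + 5x

With the vertex order [0, 1, 2, 3, 4], the degrees are [1, 1, 2, 3, 1], giving D = diag(1, 1, 2, 3, 1) and L = D - A. Computing det(xI - L) by cofactor expansion (or equivalently via sum-over-permutations) gives x^5 - 8x^4 + 20x^3 - 18x^2 + 5x. The coefficient of x^4 equals -trace(L) = -8, matching the sum of degrees. The largest eigenvalue, 4.1701, is at most the vertex count 5. There is one zero in the spectrum, matching the 1 component.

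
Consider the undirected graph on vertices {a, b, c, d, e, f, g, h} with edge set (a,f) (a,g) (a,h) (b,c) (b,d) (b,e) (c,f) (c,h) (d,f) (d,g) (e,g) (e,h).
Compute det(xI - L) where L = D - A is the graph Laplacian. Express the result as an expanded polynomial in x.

Each diagonal entry of L is the vertex degree and each off-diagonal entry is -1 where an edge is present, 0 otherwise; in the order [a, b, c, d, e, f, g, h] the diagonal is [3, 3, 3, 3, 3, 3, 3, 3]. L has integer entries, so p(x) = det(xI - L) has integer coefficients. Expanding the determinant yields x^8 - 24x^7 + 240x^6 - 1296x^5 + 4080x^4 - 7488x^3 + 7424x^2 - 3072x. The coefficient of x^7 equals -trace(L) = -24, matching the sum of degrees. The eigenvalues sum to 24, which equals trace(L) = 2|E|.

x^8 - 24x^7 + 240x^6 - 1296x^5 + 4080x^4 - 7488x^3 + 7424x^2 - 3072x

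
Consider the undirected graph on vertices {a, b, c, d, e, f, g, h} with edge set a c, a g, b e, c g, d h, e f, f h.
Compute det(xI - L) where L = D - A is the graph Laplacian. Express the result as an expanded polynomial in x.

Each diagonal entry of L is the vertex degree and each off-diagonal entry is -1 where an edge is present, 0 otherwise; in the order [a, b, c, d, e, f, g, h] the diagonal is [2, 1, 2, 1, 2, 2, 2, 2]. L has integer entries, so p(x) = det(xI - L) has integer coefficients. Expanding the determinant yields x^8 - 14x^7 + 78x^6 - 218x^5 + 314x^4 - 210x^3 + 45x^2. The coefficient of x^7 equals -trace(L) = -14, matching the sum of degrees. There are 2 zeros in the spectrum, matching the 2 components.

x^8 - 14x^7 + 78x^6 - 218x^5 + 314x^4 - 210x^3 + 45x^2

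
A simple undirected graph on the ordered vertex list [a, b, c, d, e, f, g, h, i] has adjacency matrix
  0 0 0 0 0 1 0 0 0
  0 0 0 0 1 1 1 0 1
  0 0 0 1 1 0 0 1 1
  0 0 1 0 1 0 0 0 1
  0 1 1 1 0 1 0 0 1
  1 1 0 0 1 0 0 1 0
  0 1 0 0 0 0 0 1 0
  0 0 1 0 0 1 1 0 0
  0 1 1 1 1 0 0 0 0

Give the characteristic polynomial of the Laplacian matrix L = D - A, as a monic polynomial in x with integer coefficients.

With the vertex order [a, b, c, d, e, f, g, h, i], the degrees are [1, 4, 4, 3, 5, 4, 2, 3, 4], giving D = diag(1, 4, 4, 3, 5, 4, 2, 3, 4) and L = D - A. L has integer entries, so p(x) = det(xI - L) has integer coefficients. Expanding the determinant yields x^9 - 30x^8 + 379x^7 - 2618x^6 + 10734x^5 - 26488x^4 + 37918x^3 - 28300x^2 + 8289x. The coefficient of x^8 equals -trace(L) = -30, matching the sum of degrees. There is one zero in the spectrum, matching the 1 component.

x^9 - 30x^8 + 379x^7 - 2618x^6 + 10734x^5 - 26488x^4 + 37918x^3 - 28300x^2 + 8289x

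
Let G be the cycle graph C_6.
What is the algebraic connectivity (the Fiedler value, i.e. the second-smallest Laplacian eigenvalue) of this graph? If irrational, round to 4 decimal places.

The graph has 6 vertices and degree multiset [2, 2, 2, 2, 2, 2]; D is the diagonal matrix of degrees and L = D - A. The smallest Laplacian eigenvalue is always 0. The next one, lambda_2 = 1, measures how hard the graph is to disconnect: larger values mean better connectivity. The largest eigenvalue, 4, is at most the vertex count 6. There is one zero in the spectrum, matching the 1 component.

1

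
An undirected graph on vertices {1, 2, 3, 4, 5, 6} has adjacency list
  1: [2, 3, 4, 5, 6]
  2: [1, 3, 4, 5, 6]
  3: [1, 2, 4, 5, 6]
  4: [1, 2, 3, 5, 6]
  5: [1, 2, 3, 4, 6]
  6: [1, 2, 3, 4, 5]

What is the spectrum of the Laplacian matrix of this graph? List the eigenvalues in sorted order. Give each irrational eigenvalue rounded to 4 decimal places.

Each diagonal entry of L is the vertex degree and each off-diagonal entry is -1 where an edge is present, 0 otherwise; in the order [1, 2, 3, 4, 5, 6] the diagonal is [5, 5, 5, 5, 5, 5]. Since every row of L sums to 0, the all-ones vector is in the kernel and 0 is an eigenvalue. The eigenvalues sum to 30, which equals trace(L) = 2|E|.

[0, 6, 6, 6, 6, 6]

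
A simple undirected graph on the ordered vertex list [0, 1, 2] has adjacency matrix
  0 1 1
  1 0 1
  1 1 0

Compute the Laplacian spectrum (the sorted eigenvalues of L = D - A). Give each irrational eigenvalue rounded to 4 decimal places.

[0, 3, 3]

Each diagonal entry of L is the vertex degree and each off-diagonal entry is -1 where an edge is present, 0 otherwise; in the order [0, 1, 2] the diagonal is [2, 2, 2]. Diagonalising L (or applying a numerical eigensolver to the 3x3 matrix) gives the spectrum above. By the matrix-tree theorem the graph has (1/3) * product of the nonzero eigenvalues = 3 spanning trees.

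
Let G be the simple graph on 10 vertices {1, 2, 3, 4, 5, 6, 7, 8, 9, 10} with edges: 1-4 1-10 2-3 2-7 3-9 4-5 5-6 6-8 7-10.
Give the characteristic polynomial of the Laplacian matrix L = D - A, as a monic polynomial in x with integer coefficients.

With the vertex order [1, 2, 3, 4, 5, 6, 7, 8, 9, 10], the degrees are [2, 2, 2, 2, 2, 2, 2, 1, 1, 2], giving D = diag(2, 2, 2, 2, 2, 2, 2, 1, 1, 2) and L = D - A. Computing det(xI - L) by cofactor expansion (or equivalently via sum-over-permutations) gives x^10 - 18x^9 + 136x^8 - 560x^7 + 1365x^6 - 2002x^5 + 1716x^4 - 792x^3 + 165x^2 - 10x. Since p(0) = det(-L) = 0, x divides p(x). The eigenvalues sum to 18, which equals trace(L) = 2|E|.

x^10 - 18x^9 + 136x^8 - 560x^7 + 1365x^6 - 2002x^5 + 1716x^4 - 792x^3 + 165x^2 - 10x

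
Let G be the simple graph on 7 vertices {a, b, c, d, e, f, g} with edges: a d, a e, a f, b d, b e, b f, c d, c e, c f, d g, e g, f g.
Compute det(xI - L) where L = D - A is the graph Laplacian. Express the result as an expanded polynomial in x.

x^7 - 24x^6 + 234x^5 - 1192x^4 + 3357x^3 - 4968x^2 + 3024x

With the vertex order [a, b, c, d, e, f, g], the degrees are [3, 3, 3, 4, 4, 4, 3], giving D = diag(3, 3, 3, 4, 4, 4, 3) and L = D - A. L has integer entries, so p(x) = det(xI - L) has integer coefficients. Expanding the determinant yields x^7 - 24x^6 + 234x^5 - 1192x^4 + 3357x^3 - 4968x^2 + 3024x. The coefficient of x^6 equals -trace(L) = -24, matching the sum of degrees. There is one zero in the spectrum, matching the 1 component.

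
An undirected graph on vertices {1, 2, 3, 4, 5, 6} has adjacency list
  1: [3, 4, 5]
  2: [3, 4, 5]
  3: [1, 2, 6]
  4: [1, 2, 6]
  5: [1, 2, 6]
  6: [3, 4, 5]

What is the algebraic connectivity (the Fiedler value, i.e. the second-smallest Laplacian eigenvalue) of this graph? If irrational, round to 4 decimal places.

3

Reading degrees in the order [1, 2, 3, 4, 5, 6] gives [3, 3, 3, 3, 3, 3]; set D = diag(3, 3, 3, 3, 3, 3) and form L = D - A. The sorted Laplacian eigenvalues are [0, 3, 3, 3, 3, 6]; the algebraic connectivity is the second entry, 3. There is one zero in the spectrum, matching the 1 component. The eigenvalues sum to 18, which equals trace(L) = 2|E|.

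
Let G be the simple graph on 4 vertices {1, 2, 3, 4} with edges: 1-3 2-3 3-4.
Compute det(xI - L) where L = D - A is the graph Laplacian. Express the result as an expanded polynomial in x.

Each diagonal entry of L is the vertex degree and each off-diagonal entry is -1 where an edge is present, 0 otherwise; in the order [1, 2, 3, 4] the diagonal is [1, 1, 3, 1]. L has integer entries, so p(x) = det(xI - L) has integer coefficients. Expanding the determinant yields x^4 - 6x^3 + 9x^2 - 4x. The constant term is 0 because L is singular (the all-ones vector lies in its kernel). The largest eigenvalue, 4, is at most the vertex count 4.

x^4 - 6x^3 + 9x^2 - 4x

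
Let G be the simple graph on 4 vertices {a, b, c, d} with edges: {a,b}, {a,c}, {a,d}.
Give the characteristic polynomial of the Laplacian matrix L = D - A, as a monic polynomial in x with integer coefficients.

Reading degrees in the order [a, b, c, d] gives [3, 1, 1, 1]; set D = diag(3, 1, 1, 1) and form L = D - A. The eigenvalues of L are [0, 1, 1, 4]; the characteristic polynomial is the product of (x - lambda_i), which multiplies out to x^4 - 6x^3 + 9x^2 - 4x. The constant term is 0 because L is singular (the all-ones vector lies in its kernel). By the matrix-tree theorem the graph has (1/4) * product of the nonzero eigenvalues = 1 spanning tree. There is one zero in the spectrum, matching the 1 component.

x^4 - 6x^3 + 9x^2 - 4x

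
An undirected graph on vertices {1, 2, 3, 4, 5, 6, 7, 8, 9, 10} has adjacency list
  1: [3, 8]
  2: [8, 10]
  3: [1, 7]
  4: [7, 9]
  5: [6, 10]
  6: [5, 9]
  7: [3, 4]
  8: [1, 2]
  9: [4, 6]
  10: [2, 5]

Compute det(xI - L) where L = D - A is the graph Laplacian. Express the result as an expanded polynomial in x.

x^10 - 20x^9 + 170x^8 - 800x^7 + 2275x^6 - 4004x^5 + 4290x^4 - 2640x^3 + 825x^2 - 100x

Each diagonal entry of L is the vertex degree and each off-diagonal entry is -1 where an edge is present, 0 otherwise; in the order [1, 2, 3, 4, 5, 6, 7, 8, 9, 10] the diagonal is [2, 2, 2, 2, 2, 2, 2, 2, 2, 2]. L has integer entries, so p(x) = det(xI - L) has integer coefficients. Expanding the determinant yields x^10 - 20x^9 + 170x^8 - 800x^7 + 2275x^6 - 4004x^5 + 4290x^4 - 2640x^3 + 825x^2 - 100x. The coefficient of x^9 equals -trace(L) = -20, matching the sum of degrees. The eigenvalues sum to 20, which equals trace(L) = 2|E|. By the matrix-tree theorem the graph has (1/10) * product of the nonzero eigenvalues = 10 spanning trees.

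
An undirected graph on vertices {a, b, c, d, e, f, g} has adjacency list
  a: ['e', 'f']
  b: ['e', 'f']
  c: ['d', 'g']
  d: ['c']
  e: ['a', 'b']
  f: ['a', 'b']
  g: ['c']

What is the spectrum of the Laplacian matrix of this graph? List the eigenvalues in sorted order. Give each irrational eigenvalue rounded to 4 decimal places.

[0, 0, 1, 2, 2, 3, 4]

Reading degrees in the order [a, b, c, d, e, f, g] gives [2, 2, 2, 1, 2, 2, 1]; set D = diag(2, 2, 2, 1, 2, 2, 1) and form L = D - A. Since every row of L sums to 0, the all-ones vector is in the kernel and 0 is an eigenvalue. The 2 zero eigenvalues correspond to the 2 connected components. There are 2 zeros in the spectrum, matching the 2 components.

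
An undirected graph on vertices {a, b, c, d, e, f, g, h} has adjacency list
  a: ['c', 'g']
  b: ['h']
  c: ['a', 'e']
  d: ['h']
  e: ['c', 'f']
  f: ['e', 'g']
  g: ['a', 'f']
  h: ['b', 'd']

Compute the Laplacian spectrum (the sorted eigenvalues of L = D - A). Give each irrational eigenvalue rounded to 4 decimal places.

[0, 0, 1, 1.3820, 1.3820, 3, 3.6180, 3.6180]

Each diagonal entry of L is the vertex degree and each off-diagonal entry is -1 where an edge is present, 0 otherwise; in the order [a, b, c, d, e, f, g, h] the diagonal is [2, 1, 2, 1, 2, 2, 2, 2]. Since every row of L sums to 0, the all-ones vector is in the kernel and 0 is an eigenvalue. The 2 zero eigenvalues correspond to the 2 connected components. The eigenvalues sum to 14, which equals trace(L) = 2|E|. There are 2 zeros in the spectrum, matching the 2 components.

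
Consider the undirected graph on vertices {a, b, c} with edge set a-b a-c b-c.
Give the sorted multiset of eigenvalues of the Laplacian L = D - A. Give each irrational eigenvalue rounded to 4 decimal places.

Each diagonal entry of L is the vertex degree and each off-diagonal entry is -1 where an edge is present, 0 otherwise; in the order [a, b, c] the diagonal is [2, 2, 2]. The multiplicity of 0 as a Laplacian eigenvalue equals the number of connected components. The single zero eigenvalue shows the graph is connected. By the matrix-tree theorem the graph has (1/3) * product of the nonzero eigenvalues = 3 spanning trees.

[0, 3, 3]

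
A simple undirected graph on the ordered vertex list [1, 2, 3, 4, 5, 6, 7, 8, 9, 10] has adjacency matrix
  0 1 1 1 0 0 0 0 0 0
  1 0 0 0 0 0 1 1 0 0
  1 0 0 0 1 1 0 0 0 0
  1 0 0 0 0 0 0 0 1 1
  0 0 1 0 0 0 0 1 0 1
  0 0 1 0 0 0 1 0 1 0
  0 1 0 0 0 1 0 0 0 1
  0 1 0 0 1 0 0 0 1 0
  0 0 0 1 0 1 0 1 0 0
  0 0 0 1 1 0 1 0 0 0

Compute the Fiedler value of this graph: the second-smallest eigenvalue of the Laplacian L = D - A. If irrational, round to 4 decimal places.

2

Each diagonal entry of L is the vertex degree and each off-diagonal entry is -1 where an edge is present, 0 otherwise; in the order [1, 2, 3, 4, 5, 6, 7, 8, 9, 10] the diagonal is [3, 3, 3, 3, 3, 3, 3, 3, 3, 3]. Computing the eigenvalues of L and sorting gives [0, 2, 2, 2, 2, 2, 5, 5, 5, 5]. The Fiedler value lambda_2 = 2 is strictly positive, so the graph is connected. By the matrix-tree theorem the graph has (1/10) * product of the nonzero eigenvalues = 2000 spanning trees.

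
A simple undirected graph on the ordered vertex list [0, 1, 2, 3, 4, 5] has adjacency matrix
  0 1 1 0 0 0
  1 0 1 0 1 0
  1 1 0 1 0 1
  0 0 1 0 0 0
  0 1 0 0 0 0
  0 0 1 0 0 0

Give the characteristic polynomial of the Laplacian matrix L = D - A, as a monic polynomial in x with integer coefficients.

Each diagonal entry of L is the vertex degree and each off-diagonal entry is -1 where an edge is present, 0 otherwise; in the order [0, 1, 2, 3, 4, 5] the diagonal is [2, 3, 4, 1, 1, 1]. Computing det(xI - L) by cofactor expansion (or equivalently via sum-over-permutations) gives x^6 - 12x^5 + 50x^4 - 88x^3 + 67x^2 - 18x. Since p(0) = det(-L) = 0, x divides p(x).

x^6 - 12x^5 + 50x^4 - 88x^3 + 67x^2 - 18x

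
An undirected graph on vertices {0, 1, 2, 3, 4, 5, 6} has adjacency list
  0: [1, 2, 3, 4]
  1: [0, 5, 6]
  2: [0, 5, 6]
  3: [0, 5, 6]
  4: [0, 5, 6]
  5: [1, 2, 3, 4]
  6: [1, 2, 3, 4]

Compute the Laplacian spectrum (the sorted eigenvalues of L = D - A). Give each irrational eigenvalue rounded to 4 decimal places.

Each diagonal entry of L is the vertex degree and each off-diagonal entry is -1 where an edge is present, 0 otherwise; in the order [0, 1, 2, 3, 4, 5, 6] the diagonal is [4, 3, 3, 3, 3, 4, 4]. Diagonalising L (or applying a numerical eigensolver to the 7x7 matrix) gives the spectrum above.

[0, 3, 3, 3, 4, 4, 7]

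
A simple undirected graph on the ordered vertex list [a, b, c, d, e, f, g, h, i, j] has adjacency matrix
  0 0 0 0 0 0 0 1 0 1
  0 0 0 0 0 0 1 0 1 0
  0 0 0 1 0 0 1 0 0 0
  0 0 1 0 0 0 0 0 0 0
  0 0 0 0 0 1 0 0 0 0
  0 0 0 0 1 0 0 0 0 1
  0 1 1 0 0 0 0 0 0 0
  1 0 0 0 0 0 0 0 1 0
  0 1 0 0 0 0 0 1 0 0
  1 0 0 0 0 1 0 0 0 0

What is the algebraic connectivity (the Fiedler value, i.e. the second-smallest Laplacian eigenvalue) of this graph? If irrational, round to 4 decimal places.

0.0979

Reading degrees in the order [a, b, c, d, e, f, g, h, i, j] gives [2, 2, 2, 1, 1, 2, 2, 2, 2, 2]; set D = diag(2, 2, 2, 1, 1, 2, 2, 2, 2, 2) and form L = D - A. The sorted Laplacian eigenvalues are [0, 0.0979, 0.3820, 0.8244, 1.3820, 2, 2.6180, 3.1756, 3.6180, 3.9021]; the algebraic connectivity is the second entry, 0.0979. By the matrix-tree theorem the graph has (1/10) * product of the nonzero eigenvalues = 1 spanning tree. There is one zero in the spectrum, matching the 1 component.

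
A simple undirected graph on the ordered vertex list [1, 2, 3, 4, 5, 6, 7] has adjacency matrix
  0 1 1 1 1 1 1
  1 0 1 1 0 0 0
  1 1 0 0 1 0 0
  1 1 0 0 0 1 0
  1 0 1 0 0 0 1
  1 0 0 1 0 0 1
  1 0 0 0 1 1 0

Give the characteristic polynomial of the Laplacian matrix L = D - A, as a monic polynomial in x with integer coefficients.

Each diagonal entry of L is the vertex degree and each off-diagonal entry is -1 where an edge is present, 0 otherwise; in the order [1, 2, 3, 4, 5, 6, 7] the diagonal is [6, 3, 3, 3, 3, 3, 3]. Computing det(xI - L) by cofactor expansion (or equivalently via sum-over-permutations) gives x^7 - 24x^6 + 231x^5 - 1140x^4 + 3036x^3 - 4128x^2 + 2240x. Since p(0) = det(-L) = 0, x divides p(x). By the matrix-tree theorem the graph has (1/7) * product of the nonzero eigenvalues = 320 spanning trees.

x^7 - 24x^6 + 231x^5 - 1140x^4 + 3036x^3 - 4128x^2 + 2240x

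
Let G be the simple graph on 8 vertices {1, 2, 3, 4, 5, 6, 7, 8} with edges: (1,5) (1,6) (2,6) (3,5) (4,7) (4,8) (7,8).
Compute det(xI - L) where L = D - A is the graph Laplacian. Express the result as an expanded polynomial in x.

Each diagonal entry of L is the vertex degree and each off-diagonal entry is -1 where an edge is present, 0 otherwise; in the order [1, 2, 3, 4, 5, 6, 7, 8] the diagonal is [2, 1, 1, 2, 2, 2, 2, 2]. L has integer entries, so p(x) = det(xI - L) has integer coefficients. Expanding the determinant yields x^8 - 14x^7 + 78x^6 - 218x^5 + 314x^4 - 210x^3 + 45x^2. Since p(0) = det(-L) = 0, x divides p(x). The largest eigenvalue, 3.6180, is at most the vertex count 8.

x^8 - 14x^7 + 78x^6 - 218x^5 + 314x^4 - 210x^3 + 45x^2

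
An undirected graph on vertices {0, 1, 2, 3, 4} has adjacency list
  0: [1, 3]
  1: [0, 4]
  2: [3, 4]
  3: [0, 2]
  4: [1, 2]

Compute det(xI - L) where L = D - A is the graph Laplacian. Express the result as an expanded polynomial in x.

Each diagonal entry of L is the vertex degree and each off-diagonal entry is -1 where an edge is present, 0 otherwise; in the order [0, 1, 2, 3, 4] the diagonal is [2, 2, 2, 2, 2]. Computing det(xI - L) by cofactor expansion (or equivalently via sum-over-permutations) gives x^5 - 10x^4 + 35x^3 - 50x^2 + 25x. The coefficient of x^4 equals -trace(L) = -10, matching the sum of degrees. By the matrix-tree theorem the graph has (1/5) * product of the nonzero eigenvalues = 5 spanning trees.

x^5 - 10x^4 + 35x^3 - 50x^2 + 25x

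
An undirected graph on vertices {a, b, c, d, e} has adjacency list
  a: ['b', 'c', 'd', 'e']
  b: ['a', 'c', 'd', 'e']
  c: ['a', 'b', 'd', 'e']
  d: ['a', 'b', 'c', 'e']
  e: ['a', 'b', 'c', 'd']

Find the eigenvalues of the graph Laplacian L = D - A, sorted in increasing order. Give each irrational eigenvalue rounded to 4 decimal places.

With the vertex order [a, b, c, d, e], the degrees are [4, 4, 4, 4, 4], giving D = diag(4, 4, 4, 4, 4) and L = D - A. L is symmetric positive semidefinite, so every eigenvalue is real and nonnegative. The single zero eigenvalue shows the graph is connected. There is one zero in the spectrum, matching the 1 component.

[0, 5, 5, 5, 5]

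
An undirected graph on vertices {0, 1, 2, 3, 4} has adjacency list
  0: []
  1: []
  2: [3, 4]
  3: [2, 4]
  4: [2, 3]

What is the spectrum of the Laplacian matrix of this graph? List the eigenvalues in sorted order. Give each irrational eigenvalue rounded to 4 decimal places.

[0, 0, 0, 3, 3]

Each diagonal entry of L is the vertex degree and each off-diagonal entry is -1 where an edge is present, 0 otherwise; in the order [0, 1, 2, 3, 4] the diagonal is [0, 0, 2, 2, 2]. L is symmetric positive semidefinite, so every eigenvalue is real and nonnegative. The 3 zero eigenvalues correspond to the 3 connected components. There are 3 zeros in the spectrum, matching the 3 components. The largest eigenvalue, 3, is at most the vertex count 5.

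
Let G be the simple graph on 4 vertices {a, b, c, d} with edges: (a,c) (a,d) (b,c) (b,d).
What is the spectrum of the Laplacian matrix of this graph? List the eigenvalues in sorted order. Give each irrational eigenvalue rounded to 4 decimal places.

Each diagonal entry of L is the vertex degree and each off-diagonal entry is -1 where an edge is present, 0 otherwise; in the order [a, b, c, d] the diagonal is [2, 2, 2, 2]. Since every row of L sums to 0, the all-ones vector is in the kernel and 0 is an eigenvalue. There is one zero in the spectrum, matching the 1 component.

[0, 2, 2, 4]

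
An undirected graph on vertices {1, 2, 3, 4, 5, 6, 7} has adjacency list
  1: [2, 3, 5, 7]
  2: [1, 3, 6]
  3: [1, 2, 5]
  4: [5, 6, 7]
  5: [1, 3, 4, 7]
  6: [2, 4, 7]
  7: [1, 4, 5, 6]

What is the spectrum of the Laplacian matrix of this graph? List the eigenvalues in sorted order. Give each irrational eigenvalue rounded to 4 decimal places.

[0, 1.7857, 2.5858, 4, 4.5392, 5.4142, 5.6751]

Reading degrees in the order [1, 2, 3, 4, 5, 6, 7] gives [4, 3, 3, 3, 4, 3, 4]; set D = diag(4, 3, 3, 3, 4, 3, 4) and form L = D - A. Diagonalising L (or applying a numerical eigensolver to the 7x7 matrix) gives the spectrum above. The single zero eigenvalue shows the graph is connected.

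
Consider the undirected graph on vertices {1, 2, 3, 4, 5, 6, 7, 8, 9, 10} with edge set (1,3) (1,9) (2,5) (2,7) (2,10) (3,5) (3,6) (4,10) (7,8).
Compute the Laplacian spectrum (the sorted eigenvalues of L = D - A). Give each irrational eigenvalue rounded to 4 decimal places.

Reading degrees in the order [1, 2, 3, 4, 5, 6, 7, 8, 9, 10] gives [2, 3, 3, 1, 2, 1, 2, 1, 1, 2]; set D = diag(2, 3, 3, 1, 2, 1, 2, 1, 1, 2) and form L = D - A. The multiplicity of 0 as a Laplacian eigenvalue equals the number of connected components. The single zero eigenvalue shows the graph is connected.

[0, 0.1561, 0.3820, 0.5965, 1.1864, 2, 2.4539, 2.6180, 4.0305, 4.5767]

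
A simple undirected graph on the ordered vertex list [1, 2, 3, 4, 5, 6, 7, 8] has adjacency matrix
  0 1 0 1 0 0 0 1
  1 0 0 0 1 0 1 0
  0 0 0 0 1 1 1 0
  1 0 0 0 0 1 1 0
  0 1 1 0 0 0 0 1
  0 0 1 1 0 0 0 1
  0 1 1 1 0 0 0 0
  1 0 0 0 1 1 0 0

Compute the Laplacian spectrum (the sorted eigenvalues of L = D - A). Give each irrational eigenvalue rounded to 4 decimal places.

Reading degrees in the order [1, 2, 3, 4, 5, 6, 7, 8] gives [3, 3, 3, 3, 3, 3, 3, 3]; set D = diag(3, 3, 3, 3, 3, 3, 3, 3) and form L = D - A. Since every row of L sums to 0, the all-ones vector is in the kernel and 0 is an eigenvalue. The single zero eigenvalue shows the graph is connected.

[0, 2, 2, 2, 4, 4, 4, 6]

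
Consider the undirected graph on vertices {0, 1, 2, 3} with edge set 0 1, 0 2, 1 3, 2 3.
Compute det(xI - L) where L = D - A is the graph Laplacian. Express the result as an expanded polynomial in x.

With the vertex order [0, 1, 2, 3], the degrees are [2, 2, 2, 2], giving D = diag(2, 2, 2, 2) and L = D - A. Computing det(xI - L) by cofactor expansion (or equivalently via sum-over-permutations) gives x^4 - 8x^3 + 20x^2 - 16x. The constant term is 0 because L is singular (the all-ones vector lies in its kernel). There is one zero in the spectrum, matching the 1 component. By the matrix-tree theorem the graph has (1/4) * product of the nonzero eigenvalues = 4 spanning trees.

x^4 - 8x^3 + 20x^2 - 16x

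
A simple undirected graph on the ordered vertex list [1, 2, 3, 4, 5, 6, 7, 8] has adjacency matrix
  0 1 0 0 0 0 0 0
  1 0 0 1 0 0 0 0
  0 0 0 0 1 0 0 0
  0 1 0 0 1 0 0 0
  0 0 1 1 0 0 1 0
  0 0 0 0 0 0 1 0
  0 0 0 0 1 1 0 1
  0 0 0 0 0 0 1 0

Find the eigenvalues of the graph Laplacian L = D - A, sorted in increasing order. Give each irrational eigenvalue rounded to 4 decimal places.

[0, 0.2243, 0.5858, 1, 1.4108, 2.7237, 3.4142, 4.6412]

Each diagonal entry of L is the vertex degree and each off-diagonal entry is -1 where an edge is present, 0 otherwise; in the order [1, 2, 3, 4, 5, 6, 7, 8] the diagonal is [1, 2, 1, 2, 3, 1, 3, 1]. Since every row of L sums to 0, the all-ones vector is in the kernel and 0 is an eigenvalue. The single zero eigenvalue shows the graph is connected.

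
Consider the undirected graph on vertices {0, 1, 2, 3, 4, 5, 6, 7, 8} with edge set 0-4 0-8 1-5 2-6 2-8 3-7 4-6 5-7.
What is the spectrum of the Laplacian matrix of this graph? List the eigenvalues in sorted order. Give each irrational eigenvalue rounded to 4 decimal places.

[0, 0, 0.5858, 1.3820, 1.3820, 2, 3.4142, 3.6180, 3.6180]

Each diagonal entry of L is the vertex degree and each off-diagonal entry is -1 where an edge is present, 0 otherwise; in the order [0, 1, 2, 3, 4, 5, 6, 7, 8] the diagonal is [2, 1, 2, 1, 2, 2, 2, 2, 2]. Since every row of L sums to 0, the all-ones vector is in the kernel and 0 is an eigenvalue. The 2 zero eigenvalues correspond to the 2 connected components.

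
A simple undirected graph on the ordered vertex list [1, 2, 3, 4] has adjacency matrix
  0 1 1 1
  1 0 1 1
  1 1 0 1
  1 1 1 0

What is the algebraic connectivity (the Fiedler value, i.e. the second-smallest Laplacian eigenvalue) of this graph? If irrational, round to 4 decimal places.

4

Each diagonal entry of L is the vertex degree and each off-diagonal entry is -1 where an edge is present, 0 otherwise; in the order [1, 2, 3, 4] the diagonal is [3, 3, 3, 3]. Computing the eigenvalues of L and sorting gives [0, 4, 4, 4]. The Fiedler value lambda_2 = 4 is strictly positive, so the graph is connected. By the matrix-tree theorem the graph has (1/4) * product of the nonzero eigenvalues = 16 spanning trees.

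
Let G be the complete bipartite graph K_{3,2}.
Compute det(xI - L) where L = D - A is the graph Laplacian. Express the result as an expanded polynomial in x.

x^5 - 12x^4 + 51x^3 - 92x^2 + 60x

The graph has 5 vertices and degree multiset [3, 3, 2, 2, 2]; D is the diagonal matrix of degrees and L = D - A. L has integer entries, so p(x) = det(xI - L) has integer coefficients. Expanding the determinant yields x^5 - 12x^4 + 51x^3 - 92x^2 + 60x. Since p(0) = det(-L) = 0, x divides p(x). By the matrix-tree theorem the graph has (1/5) * product of the nonzero eigenvalues = 12 spanning trees. The largest eigenvalue, 5, is at most the vertex count 5.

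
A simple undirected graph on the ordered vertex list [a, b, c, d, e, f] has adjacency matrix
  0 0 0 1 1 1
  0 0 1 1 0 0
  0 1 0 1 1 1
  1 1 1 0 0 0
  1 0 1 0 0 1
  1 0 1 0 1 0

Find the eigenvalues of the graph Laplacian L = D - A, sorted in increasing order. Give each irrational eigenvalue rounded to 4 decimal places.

With the vertex order [a, b, c, d, e, f], the degrees are [3, 2, 4, 3, 3, 3], giving D = diag(3, 2, 4, 3, 3, 3) and L = D - A. Diagonalising L (or applying a numerical eigensolver to the 6x6 matrix) gives the spectrum above. The single zero eigenvalue shows the graph is connected. The eigenvalues sum to 18, which equals trace(L) = 2|E|. There is one zero in the spectrum, matching the 1 component.

[0, 1.4384, 3, 4, 4, 5.5616]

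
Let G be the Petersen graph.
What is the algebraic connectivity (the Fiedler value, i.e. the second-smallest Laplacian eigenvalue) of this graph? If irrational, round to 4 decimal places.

2

The graph has 10 vertices and degree multiset [3, 3, 3, 3, 3, 3, 3, 3, 3, 3]; D is the diagonal matrix of degrees and L = D - A. Computing the eigenvalues of L and sorting gives [0, 2, 2, 2, 2, 2, 5, 5, 5, 5]. The Fiedler value lambda_2 = 2 is strictly positive, so the graph is connected.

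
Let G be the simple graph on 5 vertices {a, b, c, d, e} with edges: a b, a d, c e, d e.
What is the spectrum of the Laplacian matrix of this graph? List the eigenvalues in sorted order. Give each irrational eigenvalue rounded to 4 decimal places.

With the vertex order [a, b, c, d, e], the degrees are [2, 1, 1, 2, 2], giving D = diag(2, 1, 1, 2, 2) and L = D - A. Diagonalising L (or applying a numerical eigensolver to the 5x5 matrix) gives the spectrum above. The single zero eigenvalue shows the graph is connected. There is one zero in the spectrum, matching the 1 component.

[0, 0.3820, 1.3820, 2.6180, 3.6180]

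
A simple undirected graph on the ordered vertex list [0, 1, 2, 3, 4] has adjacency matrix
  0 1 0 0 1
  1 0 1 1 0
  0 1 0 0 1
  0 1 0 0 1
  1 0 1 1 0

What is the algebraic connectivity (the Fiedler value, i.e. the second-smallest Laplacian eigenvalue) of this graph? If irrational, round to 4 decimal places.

With the vertex order [0, 1, 2, 3, 4], the degrees are [2, 3, 2, 2, 3], giving D = diag(2, 3, 2, 2, 3) and L = D - A. The sorted Laplacian eigenvalues are [0, 2, 2, 3, 5]; the algebraic connectivity is the second entry, 2.

2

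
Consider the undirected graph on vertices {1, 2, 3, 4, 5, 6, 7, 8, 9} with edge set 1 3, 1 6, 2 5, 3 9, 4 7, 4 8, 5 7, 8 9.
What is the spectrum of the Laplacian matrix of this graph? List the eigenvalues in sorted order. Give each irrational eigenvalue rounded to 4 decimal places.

With the vertex order [1, 2, 3, 4, 5, 6, 7, 8, 9], the degrees are [2, 1, 2, 2, 2, 1, 2, 2, 2], giving D = diag(2, 1, 2, 2, 2, 1, 2, 2, 2) and L = D - A. L is symmetric positive semidefinite, so every eigenvalue is real and nonnegative. There is one zero in the spectrum, matching the 1 component.

[0, 0.1206, 0.4679, 1, 1.6527, 2.3473, 3, 3.5321, 3.8794]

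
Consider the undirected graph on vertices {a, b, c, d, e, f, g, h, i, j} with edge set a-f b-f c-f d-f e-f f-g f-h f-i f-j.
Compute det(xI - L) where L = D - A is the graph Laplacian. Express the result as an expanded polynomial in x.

x^10 - 18x^9 + 108x^8 - 336x^7 + 630x^6 - 756x^5 + 588x^4 - 288x^3 + 81x^2 - 10x

With the vertex order [a, b, c, d, e, f, g, h, i, j], the degrees are [1, 1, 1, 1, 1, 9, 1, 1, 1, 1], giving D = diag(1, 1, 1, 1, 1, 9, 1, 1, 1, 1) and L = D - A. The eigenvalues of L are [0, 1, 1, 1, 1, 1, 1, 1, 1, 10]; the characteristic polynomial is the product of (x - lambda_i), which multiplies out to x^10 - 18x^9 + 108x^8 - 336x^7 + 630x^6 - 756x^5 + 588x^4 - 288x^3 + 81x^2 - 10x. The coefficient of x^9 equals -trace(L) = -18, matching the sum of degrees. There is one zero in the spectrum, matching the 1 component.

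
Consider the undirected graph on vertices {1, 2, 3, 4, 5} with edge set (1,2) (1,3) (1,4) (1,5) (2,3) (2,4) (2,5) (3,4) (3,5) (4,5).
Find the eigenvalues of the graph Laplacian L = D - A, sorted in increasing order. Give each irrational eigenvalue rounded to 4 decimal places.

[0, 5, 5, 5, 5]

Reading degrees in the order [1, 2, 3, 4, 5] gives [4, 4, 4, 4, 4]; set D = diag(4, 4, 4, 4, 4) and form L = D - A. Diagonalising L (or applying a numerical eigensolver to the 5x5 matrix) gives the spectrum above. The single zero eigenvalue shows the graph is connected. By the matrix-tree theorem the graph has (1/5) * product of the nonzero eigenvalues = 125 spanning trees. The largest eigenvalue, 5, is at most the vertex count 5.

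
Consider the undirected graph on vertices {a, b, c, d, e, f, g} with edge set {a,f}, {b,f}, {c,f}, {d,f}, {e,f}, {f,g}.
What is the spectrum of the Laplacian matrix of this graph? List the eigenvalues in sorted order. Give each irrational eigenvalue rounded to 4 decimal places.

Each diagonal entry of L is the vertex degree and each off-diagonal entry is -1 where an edge is present, 0 otherwise; in the order [a, b, c, d, e, f, g] the diagonal is [1, 1, 1, 1, 1, 6, 1]. The multiplicity of 0 as a Laplacian eigenvalue equals the number of connected components. The single zero eigenvalue shows the graph is connected. The largest eigenvalue, 7, is at most the vertex count 7.

[0, 1, 1, 1, 1, 1, 7]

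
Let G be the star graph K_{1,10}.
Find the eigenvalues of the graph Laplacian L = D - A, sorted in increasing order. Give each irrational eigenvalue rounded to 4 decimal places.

The graph has 11 vertices and degree multiset [10, 1, 1, 1, 1, 1, 1, 1, 1, 1, 1]; D is the diagonal matrix of degrees and L = D - A. L is symmetric positive semidefinite, so every eigenvalue is real and nonnegative. The largest eigenvalue, 11, is at most the vertex count 11. By the matrix-tree theorem the graph has (1/11) * product of the nonzero eigenvalues = 1 spanning tree.

[0, 1, 1, 1, 1, 1, 1, 1, 1, 1, 11]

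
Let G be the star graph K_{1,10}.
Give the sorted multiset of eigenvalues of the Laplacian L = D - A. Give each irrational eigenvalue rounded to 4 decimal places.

The graph has 11 vertices and degree multiset [10, 1, 1, 1, 1, 1, 1, 1, 1, 1, 1]; D is the diagonal matrix of degrees and L = D - A. Diagonalising L (or applying a numerical eigensolver to the 11x11 matrix) gives the spectrum above. The single zero eigenvalue shows the graph is connected.

[0, 1, 1, 1, 1, 1, 1, 1, 1, 1, 11]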